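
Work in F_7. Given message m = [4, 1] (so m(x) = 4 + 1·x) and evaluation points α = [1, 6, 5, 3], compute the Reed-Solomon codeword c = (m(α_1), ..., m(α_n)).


c = [5, 3, 2, 0]

Message polynomial: m(x) = 4 + 1·x (mod 7).
For each evaluation point α_i, compute m(α_i) mod 7:
  α_1 = 1: Horner steps 1 → 5, so m(1) = 5.
  α_2 = 6: Horner steps 1 → 3, so m(6) = 3.
  α_3 = 5: Horner steps 1 → 2, so m(5) = 2.
  α_4 = 3: Horner steps 1 → 0, so m(3) = 0.
Codeword c = [5, 3, 2, 0] ∈ F_7^4.


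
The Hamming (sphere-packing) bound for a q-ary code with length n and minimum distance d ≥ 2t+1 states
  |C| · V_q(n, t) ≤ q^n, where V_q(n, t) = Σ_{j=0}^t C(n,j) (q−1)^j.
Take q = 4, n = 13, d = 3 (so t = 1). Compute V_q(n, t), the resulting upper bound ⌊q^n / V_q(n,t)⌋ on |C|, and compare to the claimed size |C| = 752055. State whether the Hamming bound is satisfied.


V_q(n, t) = 40, q^n = 67108864, Hamming bound = 1677721, |C| = 752055 ≤ bound (satisfied).

Step 1: Compute V_q(n, t) = Σ_{j=0}^1 C(n, j) (q−1)^j.
  j = 0: C(13,0)·(3)^0 = 1·1 = 1.
  j = 1: C(13,1)·(3)^1 = 13·3 = 39.
  V_q(n, t) = 1 + 39 = 40.
Step 2: q^n = 4^13 = 67108864.
Step 3: Hamming bound ⌊q^n / V_q(n,t)⌋ = ⌊67108864/40⌋ = 1677721.
Step 4: Compare |C| = 752055 to 1677721: satisfied.
The claimed |C| lies below the Hamming bound.


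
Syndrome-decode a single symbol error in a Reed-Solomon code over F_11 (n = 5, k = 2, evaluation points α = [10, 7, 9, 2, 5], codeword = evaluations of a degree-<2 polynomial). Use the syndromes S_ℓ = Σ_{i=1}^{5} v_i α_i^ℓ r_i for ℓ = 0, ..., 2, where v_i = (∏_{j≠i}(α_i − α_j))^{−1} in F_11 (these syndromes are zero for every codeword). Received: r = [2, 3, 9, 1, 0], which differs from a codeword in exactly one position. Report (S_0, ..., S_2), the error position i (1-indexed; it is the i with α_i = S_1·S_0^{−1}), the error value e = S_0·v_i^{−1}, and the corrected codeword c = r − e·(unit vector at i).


S = (8, 6, 10), error at position 3, error magnitude e = 3, c = [2, 3, 6, 1, 0].

Step 1: column multipliers v_i = (∏_{j≠i}(α_i − α_j))^{−1} mod 11.
  i = 1 (α = 10): (10−7)(10−9)(10−2)(10−5) = 3·1·8·5 = 120 ≡ 10, so v_1 = 10^{−1} = 10 (mod 11).
  i = 2 (α = 7): (7−10)(7−9)(7−2)(7−5) = (−3)·(−2)·5·2 = 60 ≡ 5, so v_2 = 5^{−1} = 9 (mod 11).
  i = 3 (α = 9): (9−10)(9−7)(9−2)(9−5) = (−1)·2·7·4 = −56 ≡ 10, so v_3 = 10^{−1} = 10 (mod 11).
  i = 4 (α = 2): (2−10)(2−7)(2−9)(2−5) = (−8)·(−5)·(−7)·(−3) = 840 ≡ 4, so v_4 = 4^{−1} = 3 (mod 11).
  i = 5 (α = 5): (5−10)(5−7)(5−9)(5−2) = (−5)·(−2)·(−4)·3 = −120 ≡ 1, so v_5 = 1^{−1} = 1 (mod 11).
  v = [10, 9, 10, 3, 1].
Step 2: syndromes of r = [2, 3, 9, 1, 0] (all sums mod 11).
  S_0 = Σ v_i r_i = 10·2 + 9·3 + 10·9 + 3·1 + 1·0 = 140 ≡ 8.
  S_1 = Σ v_i α_i r_i = 10·10·2 + 9·7·3 + 10·9·9 + 3·2·1 + 1·5·0 = 1205 ≡ 6.
  α_i^2 mod 11 = [1, 5, 4, 4, 3].
  S_2 = Σ v_i α_i^2 r_i = 10·1·2 + 9·5·3 + 10·4·9 + 3·4·1 + 1·3·0 = 527 ≡ 10.
  S = (8, 6, 10) ≠ 0, so r is not a codeword (an error is present).
Step 3: locate the error. For a single error e at position i, S_ℓ = v_i·e·α_i^ℓ, so α_err = S_1/S_0.
  S_0^{−1} = 8^{−1} = 7 (mod 11), so α_err = 6·7 = 42 ≡ 9 = α_3. Error position i = 3.
  Consistency check: S_2/S_1 = 10·2 = 20 ≡ 9 = α_err ✓ (single-error assumption holds).
Step 4: error magnitude e = S_0/v_3 = S_0·∏_{j≠3}(α_3 − α_j) = 8·10 = 80 ≡ 3 (mod 11).
Step 5: correct position 3: c_3 = r_3 − e = 9 − 3 ≡ 6 (mod 11). Hence c = [2, 3, 6, 1, 0].
  Check: interpolating c through the α_i gives m(x) = 9 + 7·x (degree < 2) with m(α_i) = c_i for every i, so c is indeed a codeword.


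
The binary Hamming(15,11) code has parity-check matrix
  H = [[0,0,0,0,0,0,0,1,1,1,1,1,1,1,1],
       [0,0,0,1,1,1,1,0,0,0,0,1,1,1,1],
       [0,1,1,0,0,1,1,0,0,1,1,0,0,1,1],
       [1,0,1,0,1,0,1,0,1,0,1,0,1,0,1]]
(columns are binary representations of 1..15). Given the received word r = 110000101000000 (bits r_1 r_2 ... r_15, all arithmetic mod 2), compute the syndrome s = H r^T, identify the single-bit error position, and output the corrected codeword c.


s = (1, 1, 0, 1)^T, error position = 13, corrected codeword c = 110000101000100

Compute s = H r^T mod 2 one row at a time:
  s_1 = 0 + 1 + 0 + 0 + 0 + 0 + 0 + 0 = 1 ≡ 1 (mod 2).
  s_2 = 0 + 0 + 0 + 1 + 0 + 0 + 0 + 0 = 1 ≡ 1 (mod 2).
  s_3 = 1 + 0 + 0 + 1 + 0 + 0 + 0 + 0 = 2 ≡ 0 (mod 2).
  s_4 = 1 + 0 + 0 + 1 + 1 + 0 + 0 + 0 = 3 ≡ 1 (mod 2).
s = (1, 1, 0, 1)^T — this equals column 13 of H (binary 1101), so error is at position 13.
Correct: flip bit 13 of r = 110000101000000 to get c = 110000101000100.


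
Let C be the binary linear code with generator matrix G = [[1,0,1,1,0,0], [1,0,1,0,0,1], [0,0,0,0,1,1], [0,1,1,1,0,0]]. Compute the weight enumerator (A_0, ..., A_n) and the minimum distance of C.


Weight distribution: A_0 = 1, A_2 = 4, A_3 = 6, A_4 = 3, A_5 = 2. Minimum distance d = 2.

Enumerate all 2^4 = 16 messages m ∈ F_2^4.
For each, compute codeword c = mG in F_2^6, then tally its weight.
  m = 0000 → c = 000000, weight = 0.
  m = 1000 → c = 101100, weight = 3.
  m = 0100 → c = 101001, weight = 3.
  m = 1100 → c = 000101, weight = 2.
  m = 0010 → c = 000011, weight = 2.
  m = 1010 → c = 101111, weight = 5.
  m = 0110 → c = 101010, weight = 3.
  m = 1110 → c = 000110, weight = 2.
  m = 0001 → c = 011100, weight = 3.
  m = 1001 → c = 110000, weight = 2.
  m = 0101 → c = 110101, weight = 4.
  m = 1101 → c = 011001, weight = 3.
  m = 0011 → c = 011111, weight = 5.
  m = 1011 → c = 110011, weight = 4.
  m = 0111 → c = 110110, weight = 4.
  m = 1111 → c = 011010, weight = 3.
Tally weights:
  weight 0: 1 codewords.
  weight 2: 4 codewords.
  weight 3: 6 codewords.
  weight 4: 3 codewords.
  weight 5: 2 codewords.
Minimum distance d = smallest w > 0 with A_w > 0 = 2.
Sanity: Σ A_w = 16 = 2^4 = 16 ✓.


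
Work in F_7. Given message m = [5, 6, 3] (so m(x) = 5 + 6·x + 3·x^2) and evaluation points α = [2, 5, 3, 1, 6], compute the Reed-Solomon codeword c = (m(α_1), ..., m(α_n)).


c = [1, 5, 1, 0, 2]

Message polynomial: m(x) = 5 + 6·x + 3·x^2 (mod 7).
For each evaluation point α_i, compute m(α_i) mod 7:
  α_1 = 2: Horner steps 3 → 5 → 1, so m(2) = 1.
  α_2 = 5: Horner steps 3 → 0 → 5, so m(5) = 5.
  α_3 = 3: Horner steps 3 → 1 → 1, so m(3) = 1.
  α_4 = 1: Horner steps 3 → 2 → 0, so m(1) = 0.
  α_5 = 6: Horner steps 3 → 3 → 2, so m(6) = 2.
Codeword c = [1, 5, 1, 0, 2] ∈ F_7^5.


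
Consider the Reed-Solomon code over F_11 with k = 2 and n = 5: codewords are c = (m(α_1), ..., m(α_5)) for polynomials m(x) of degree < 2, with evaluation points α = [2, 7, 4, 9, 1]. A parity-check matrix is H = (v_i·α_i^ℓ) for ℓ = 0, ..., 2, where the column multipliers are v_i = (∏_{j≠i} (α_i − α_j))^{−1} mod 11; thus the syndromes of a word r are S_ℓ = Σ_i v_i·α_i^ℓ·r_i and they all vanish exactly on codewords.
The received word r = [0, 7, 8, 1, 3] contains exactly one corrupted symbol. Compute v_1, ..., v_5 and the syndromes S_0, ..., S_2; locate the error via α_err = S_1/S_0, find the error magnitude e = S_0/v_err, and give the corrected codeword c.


S = (7, 6, 2), error at position 3, error magnitude e = 3, c = [0, 7, 5, 1, 3].

Step 1: column multipliers v_i = (∏_{j≠i}(α_i − α_j))^{−1} mod 11.
  i = 1 (α = 2): (2−7)(2−4)(2−9)(2−1) = (−5)·(−2)·(−7)·1 = −70 ≡ 7, so v_1 = 7^{−1} = 8 (mod 11).
  i = 2 (α = 7): (7−2)(7−4)(7−9)(7−1) = 5·3·(−2)·6 = −180 ≡ 7, so v_2 = 7^{−1} = 8 (mod 11).
  i = 3 (α = 4): (4−2)(4−7)(4−9)(4−1) = 2·(−3)·(−5)·3 = 90 ≡ 2, so v_3 = 2^{−1} = 6 (mod 11).
  i = 4 (α = 9): (9−2)(9−7)(9−4)(9−1) = 7·2·5·8 = 560 ≡ 10, so v_4 = 10^{−1} = 10 (mod 11).
  i = 5 (α = 1): (1−2)(1−7)(1−4)(1−9) = (−1)·(−6)·(−3)·(−8) = 144 ≡ 1, so v_5 = 1^{−1} = 1 (mod 11).
  v = [8, 8, 6, 10, 1].
Step 2: syndromes of r = [0, 7, 8, 1, 3] (all sums mod 11).
  S_0 = Σ v_i r_i = 8·0 + 8·7 + 6·8 + 10·1 + 1·3 = 117 ≡ 7.
  S_1 = Σ v_i α_i r_i = 8·2·0 + 8·7·7 + 6·4·8 + 10·9·1 + 1·1·3 = 677 ≡ 6.
  α_i^2 mod 11 = [4, 5, 5, 4, 1].
  S_2 = Σ v_i α_i^2 r_i = 8·4·0 + 8·5·7 + 6·5·8 + 10·4·1 + 1·1·3 = 563 ≡ 2.
  S = (7, 6, 2) ≠ 0, so r is not a codeword (an error is present).
Step 3: locate the error. For a single error e at position i, S_ℓ = v_i·e·α_i^ℓ, so α_err = S_1/S_0.
  S_0^{−1} = 7^{−1} = 8 (mod 11), so α_err = 6·8 = 48 ≡ 4 = α_3. Error position i = 3.
  Consistency check: S_2/S_1 = 2·2 = 4 ≡ 4 = α_err ✓ (single-error assumption holds).
Step 4: error magnitude e = S_0/v_3 = S_0·∏_{j≠3}(α_3 − α_j) = 7·2 = 14 ≡ 3 (mod 11).
Step 5: correct position 3: c_3 = r_3 − e = 8 − 3 ≡ 5 (mod 11). Hence c = [0, 7, 5, 1, 3].
  Check: interpolating c through the α_i gives m(x) = 6 + 8·x (degree < 2) with m(α_i) = c_i for every i, so c is indeed a codeword.


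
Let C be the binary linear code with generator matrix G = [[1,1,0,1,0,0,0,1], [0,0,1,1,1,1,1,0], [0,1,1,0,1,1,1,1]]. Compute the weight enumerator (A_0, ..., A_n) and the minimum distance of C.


Weight distribution: A_0 = 1, A_1 = 1, A_3 = 1, A_4 = 1, A_5 = 1, A_6 = 2, A_7 = 1. Minimum distance d = 1.

Enumerate all 2^3 = 8 messages m ∈ F_2^3.
For each, compute codeword c = mG in F_2^8, then tally its weight.
  m = 000 → c = 00000000, weight = 0.
  m = 100 → c = 11010001, weight = 4.
  m = 010 → c = 00111110, weight = 5.
  m = 110 → c = 11101111, weight = 7.
  m = 001 → c = 01101111, weight = 6.
  m = 101 → c = 10111110, weight = 6.
  m = 011 → c = 01010001, weight = 3.
  m = 111 → c = 10000000, weight = 1.
Tally weights:
  weight 0: 1 codewords.
  weight 1: 1 codewords.
  weight 3: 1 codewords.
  weight 4: 1 codewords.
  weight 5: 1 codewords.
  weight 6: 2 codewords.
  weight 7: 1 codewords.
Minimum distance d = smallest w > 0 with A_w > 0 = 1.
Sanity: Σ A_w = 8 = 2^3 = 8 ✓.


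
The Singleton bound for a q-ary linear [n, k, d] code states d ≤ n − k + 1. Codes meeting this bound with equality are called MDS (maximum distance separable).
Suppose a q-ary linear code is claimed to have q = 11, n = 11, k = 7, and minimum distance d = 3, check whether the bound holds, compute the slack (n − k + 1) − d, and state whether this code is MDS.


Singleton RHS = n − k + 1 = 5, slack = 2, bound satisfied, not MDS.

Singleton bound: d ≤ n − k + 1.
Here n = 11, k = 7, so n − k + 1 = 5.
Given d = 3, check d ≤ 5: YES.
Slack = (n − k + 1) − d = 2.
The code is NOT MDS (slack = 2 > 0).
Description: the claimed parameters are [11, 7, 3]_11; such a code would be non-MDS.


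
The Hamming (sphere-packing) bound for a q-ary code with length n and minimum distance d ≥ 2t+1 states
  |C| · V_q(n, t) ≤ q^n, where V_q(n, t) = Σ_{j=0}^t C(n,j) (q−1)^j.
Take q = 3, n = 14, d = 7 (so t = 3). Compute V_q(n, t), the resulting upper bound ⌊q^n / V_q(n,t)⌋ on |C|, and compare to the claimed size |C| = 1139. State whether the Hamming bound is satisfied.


V_q(n, t) = 3305, q^n = 4782969, Hamming bound = 1447, |C| = 1139 ≤ bound (satisfied).

Step 1: Compute V_q(n, t) = Σ_{j=0}^3 C(n, j) (q−1)^j.
  j = 0: C(14,0)·(2)^0 = 1·1 = 1.
  j = 1: C(14,1)·(2)^1 = 14·2 = 28.
  j = 2: C(14,2)·(2)^2 = 91·4 = 364.
  j = 3: C(14,3)·(2)^3 = 364·8 = 2912.
  V_q(n, t) = 1 + 28 + 364 + 2912 = 3305.
Step 2: q^n = 3^14 = 4782969.
Step 3: Hamming bound ⌊q^n / V_q(n,t)⌋ = ⌊4782969/3305⌋ = 1447.
Step 4: Compare |C| = 1139 to 1447: satisfied.
The claimed |C| lies below the Hamming bound.


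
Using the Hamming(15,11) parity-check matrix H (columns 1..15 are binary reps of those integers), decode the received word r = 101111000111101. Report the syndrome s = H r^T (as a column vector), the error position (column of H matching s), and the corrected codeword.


s = (1, 0, 1, 0)^T, error position = 10, corrected codeword c = 101111000011101

Compute s = H r^T mod 2 one row at a time:
  s_1 = 0 + 0 + 1 + 1 + 1 + 1 + 0 + 1 = 5 ≡ 1 (mod 2).
  s_2 = 1 + 1 + 1 + 0 + 1 + 1 + 0 + 1 = 6 ≡ 0 (mod 2).
  s_3 = 0 + 1 + 1 + 0 + 1 + 1 + 0 + 1 = 5 ≡ 1 (mod 2).
  s_4 = 1 + 1 + 1 + 0 + 0 + 1 + 1 + 1 = 6 ≡ 0 (mod 2).
s = (1, 0, 1, 0)^T — this equals column 10 of H (binary 1010), so error is at position 10.
Correct: flip bit 10 of r = 101111000111101 to get c = 101111000011101.


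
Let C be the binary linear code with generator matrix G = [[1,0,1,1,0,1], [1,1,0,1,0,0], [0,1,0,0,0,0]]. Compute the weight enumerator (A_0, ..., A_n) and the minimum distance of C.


Weight distribution: A_0 = 1, A_1 = 1, A_2 = 2, A_3 = 2, A_4 = 1, A_5 = 1. Minimum distance d = 1.

Enumerate all 2^3 = 8 messages m ∈ F_2^3.
For each, compute codeword c = mG in F_2^6, then tally its weight.
  m = 000 → c = 000000, weight = 0.
  m = 100 → c = 101101, weight = 4.
  m = 010 → c = 110100, weight = 3.
  m = 110 → c = 011001, weight = 3.
  m = 001 → c = 010000, weight = 1.
  m = 101 → c = 111101, weight = 5.
  m = 011 → c = 100100, weight = 2.
  m = 111 → c = 001001, weight = 2.
Tally weights:
  weight 0: 1 codewords.
  weight 1: 1 codewords.
  weight 2: 2 codewords.
  weight 3: 2 codewords.
  weight 4: 1 codewords.
  weight 5: 1 codewords.
Minimum distance d = smallest w > 0 with A_w > 0 = 1.
Sanity: Σ A_w = 8 = 2^3 = 8 ✓.


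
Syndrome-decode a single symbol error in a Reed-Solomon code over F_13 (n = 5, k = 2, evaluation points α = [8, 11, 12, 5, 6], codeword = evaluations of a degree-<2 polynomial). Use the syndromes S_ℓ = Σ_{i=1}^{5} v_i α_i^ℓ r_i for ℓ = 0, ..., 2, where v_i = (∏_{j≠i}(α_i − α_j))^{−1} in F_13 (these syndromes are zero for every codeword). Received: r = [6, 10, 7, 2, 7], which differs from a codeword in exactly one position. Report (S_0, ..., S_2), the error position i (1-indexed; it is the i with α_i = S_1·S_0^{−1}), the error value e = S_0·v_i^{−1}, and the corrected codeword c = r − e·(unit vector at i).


S = (12, 7, 3), error at position 5, error magnitude e = 8, c = [6, 10, 7, 2, 12].

Step 1: column multipliers v_i = (∏_{j≠i}(α_i − α_j))^{−1} mod 13.
  i = 1 (α = 8): (8−11)(8−12)(8−5)(8−6) = (−3)·(−4)·3·2 = 72 ≡ 7, so v_1 = 7^{−1} = 2 (mod 13).
  i = 2 (α = 11): (11−8)(11−12)(11−5)(11−6) = 3·(−1)·6·5 = −90 ≡ 1, so v_2 = 1^{−1} = 1 (mod 13).
  i = 3 (α = 12): (12−8)(12−11)(12−5)(12−6) = 4·1·7·6 = 168 ≡ 12, so v_3 = 12^{−1} = 12 (mod 13).
  i = 4 (α = 5): (5−8)(5−11)(5−12)(5−6) = (−3)·(−6)·(−7)·(−1) = 126 ≡ 9, so v_4 = 9^{−1} = 3 (mod 13).
  i = 5 (α = 6): (6−8)(6−11)(6−12)(6−5) = (−2)·(−5)·(−6)·1 = −60 ≡ 5, so v_5 = 5^{−1} = 8 (mod 13).
  v = [2, 1, 12, 3, 8].
Step 2: syndromes of r = [6, 10, 7, 2, 7] (all sums mod 13).
  S_0 = Σ v_i r_i = 2·6 + 1·10 + 12·7 + 3·2 + 8·7 = 168 ≡ 12.
  S_1 = Σ v_i α_i r_i = 2·8·6 + 1·11·10 + 12·12·7 + 3·5·2 + 8·6·7 = 1580 ≡ 7.
  α_i^2 mod 13 = [12, 4, 1, 12, 10].
  S_2 = Σ v_i α_i^2 r_i = 2·12·6 + 1·4·10 + 12·1·7 + 3·12·2 + 8·10·7 = 900 ≡ 3.
  S = (12, 7, 3) ≠ 0, so r is not a codeword (an error is present).
Step 3: locate the error. For a single error e at position i, S_ℓ = v_i·e·α_i^ℓ, so α_err = S_1/S_0.
  S_0^{−1} = 12^{−1} = 12 (mod 13), so α_err = 7·12 = 84 ≡ 6 = α_5. Error position i = 5.
  Consistency check: S_2/S_1 = 3·2 = 6 ≡ 6 = α_err ✓ (single-error assumption holds).
Step 4: error magnitude e = S_0/v_5 = S_0·∏_{j≠5}(α_5 − α_j) = 12·5 = 60 ≡ 8 (mod 13).
Step 5: correct position 5: c_5 = r_5 − e = 7 − 8 ≡ 12 (mod 13). Hence c = [6, 10, 7, 2, 12].
  Check: interpolating c through the α_i gives m(x) = 4 + 10·x (degree < 2) with m(α_i) = c_i for every i, so c is indeed a codeword.


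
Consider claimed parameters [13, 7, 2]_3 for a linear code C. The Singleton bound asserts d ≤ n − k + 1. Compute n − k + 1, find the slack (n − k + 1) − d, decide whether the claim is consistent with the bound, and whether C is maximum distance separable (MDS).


Singleton RHS = n − k + 1 = 7, slack = 5, bound satisfied, not MDS.

Singleton bound: d ≤ n − k + 1.
Here n = 13, k = 7, so n − k + 1 = 7.
Given d = 2, check d ≤ 7: YES.
Slack = (n − k + 1) − d = 5.
The code is NOT MDS (slack = 5 > 0).
Description: the claimed parameters are [13, 7, 2]_3; such a code would be non-MDS.


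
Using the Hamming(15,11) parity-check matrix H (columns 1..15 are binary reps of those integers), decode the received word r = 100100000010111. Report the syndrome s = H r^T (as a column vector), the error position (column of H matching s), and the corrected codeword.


s = (0, 0, 1, 0)^T, error position = 2, corrected codeword c = 110100000010111

Compute s = H r^T mod 2 one row at a time:
  s_1 = 0 + 0 + 0 + 1 + 0 + 1 + 1 + 1 = 4 ≡ 0 (mod 2).
  s_2 = 1 + 0 + 0 + 0 + 0 + 1 + 1 + 1 = 4 ≡ 0 (mod 2).
  s_3 = 0 + 0 + 0 + 0 + 0 + 1 + 1 + 1 = 3 ≡ 1 (mod 2).
  s_4 = 1 + 0 + 0 + 0 + 0 + 1 + 1 + 1 = 4 ≡ 0 (mod 2).
s = (0, 0, 1, 0)^T — this equals column 2 of H (binary 0010), so error is at position 2.
Correct: flip bit 2 of r = 100100000010111 to get c = 110100000010111.


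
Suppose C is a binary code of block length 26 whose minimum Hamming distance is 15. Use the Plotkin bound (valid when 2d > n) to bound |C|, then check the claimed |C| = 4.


Plotkin bound M ≤ 6; given |C| = 4 ≤ bound (satisfied).

Check applicability: 2d = 30, n = 26.
2d − n = 4 > 0, so Plotkin applies.
Compute d/(2d−n) = 15/4 ≈ 3.7500.
⌊d/(2d−n)⌋ = 3.
Plotkin bound: M ≤ 2·3 = 6.
Given |C| = 4, check: satisfied.
This |C| is below the Plotkin bound.


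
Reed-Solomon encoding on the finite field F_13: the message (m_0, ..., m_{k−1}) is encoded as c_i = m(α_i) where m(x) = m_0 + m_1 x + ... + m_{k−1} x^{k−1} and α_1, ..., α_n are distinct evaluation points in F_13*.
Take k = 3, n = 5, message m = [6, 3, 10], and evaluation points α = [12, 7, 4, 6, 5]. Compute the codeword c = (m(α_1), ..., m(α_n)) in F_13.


c = [0, 10, 9, 7, 11]

Message polynomial: m(x) = 6 + 3·x + 10·x^2 (mod 13).
For each evaluation point α_i, compute m(α_i) mod 13:
  α_1 = 12: Horner steps 10 → 6 → 0, so m(12) = 0.
  α_2 = 7: Horner steps 10 → 8 → 10, so m(7) = 10.
  α_3 = 4: Horner steps 10 → 4 → 9, so m(4) = 9.
  α_4 = 6: Horner steps 10 → 11 → 7, so m(6) = 7.
  α_5 = 5: Horner steps 10 → 1 → 11, so m(5) = 11.
Codeword c = [0, 10, 9, 7, 11] ∈ F_13^5.


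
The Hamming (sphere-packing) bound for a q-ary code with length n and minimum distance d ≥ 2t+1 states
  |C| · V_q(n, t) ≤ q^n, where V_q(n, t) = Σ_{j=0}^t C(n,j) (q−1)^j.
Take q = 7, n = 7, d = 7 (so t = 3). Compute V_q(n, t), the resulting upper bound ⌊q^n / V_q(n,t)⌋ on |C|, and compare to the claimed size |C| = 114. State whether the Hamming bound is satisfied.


V_q(n, t) = 8359, q^n = 823543, Hamming bound = 98, |C| = 114 > bound (violated).

Step 1: Compute V_q(n, t) = Σ_{j=0}^3 C(n, j) (q−1)^j.
  j = 0: C(7,0)·(6)^0 = 1·1 = 1.
  j = 1: C(7,1)·(6)^1 = 7·6 = 42.
  j = 2: C(7,2)·(6)^2 = 21·36 = 756.
  j = 3: C(7,3)·(6)^3 = 35·216 = 7560.
  V_q(n, t) = 1 + 42 + 756 + 7560 = 8359.
Step 2: q^n = 7^7 = 823543.
Step 3: Hamming bound ⌊q^n / V_q(n,t)⌋ = ⌊823543/8359⌋ = 98.
Step 4: Compare |C| = 114 to 98: violated.
The claimed |C| lies above the Hamming bound, so no 7-ary code of length 7 with d ≥ 7 can have 114 codewords.


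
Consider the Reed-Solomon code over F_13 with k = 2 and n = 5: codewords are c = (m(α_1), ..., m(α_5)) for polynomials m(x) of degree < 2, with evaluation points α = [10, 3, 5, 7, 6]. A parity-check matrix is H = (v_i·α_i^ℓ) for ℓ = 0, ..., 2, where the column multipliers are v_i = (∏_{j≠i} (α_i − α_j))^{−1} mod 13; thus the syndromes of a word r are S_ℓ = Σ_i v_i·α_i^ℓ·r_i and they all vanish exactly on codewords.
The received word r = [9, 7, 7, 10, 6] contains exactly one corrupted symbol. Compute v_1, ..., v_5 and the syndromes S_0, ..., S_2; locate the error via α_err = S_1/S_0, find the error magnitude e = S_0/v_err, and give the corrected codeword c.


S = (3, 2, 10), error at position 3, error magnitude e = 5, c = [9, 7, 2, 10, 6].

Step 1: column multipliers v_i = (∏_{j≠i}(α_i − α_j))^{−1} mod 13.
  i = 1 (α = 10): (10−3)(10−5)(10−7)(10−6) = 7·5·3·4 = 420 ≡ 4, so v_1 = 4^{−1} = 10 (mod 13).
  i = 2 (α = 3): (3−10)(3−5)(3−7)(3−6) = (−7)·(−2)·(−4)·(−3) = 168 ≡ 12, so v_2 = 12^{−1} = 12 (mod 13).
  i = 3 (α = 5): (5−10)(5−3)(5−7)(5−6) = (−5)·2·(−2)·(−1) = −20 ≡ 6, so v_3 = 6^{−1} = 11 (mod 13).
  i = 4 (α = 7): (7−10)(7−3)(7−5)(7−6) = (−3)·4·2·1 = −24 ≡ 2, so v_4 = 2^{−1} = 7 (mod 13).
  i = 5 (α = 6): (6−10)(6−3)(6−5)(6−7) = (−4)·3·1·(−1) = 12 ≡ 12, so v_5 = 12^{−1} = 12 (mod 13).
  v = [10, 12, 11, 7, 12].
Step 2: syndromes of r = [9, 7, 7, 10, 6] (all sums mod 13).
  S_0 = Σ v_i r_i = 10·9 + 12·7 + 11·7 + 7·10 + 12·6 = 393 ≡ 3.
  S_1 = Σ v_i α_i r_i = 10·10·9 + 12·3·7 + 11·5·7 + 7·7·10 + 12·6·6 = 2459 ≡ 2.
  α_i^2 mod 13 = [9, 9, 12, 10, 10].
  S_2 = Σ v_i α_i^2 r_i = 10·9·9 + 12·9·7 + 11·12·7 + 7·10·10 + 12·10·6 = 3910 ≡ 10.
  S = (3, 2, 10) ≠ 0, so r is not a codeword (an error is present).
Step 3: locate the error. For a single error e at position i, S_ℓ = v_i·e·α_i^ℓ, so α_err = S_1/S_0.
  S_0^{−1} = 3^{−1} = 9 (mod 13), so α_err = 2·9 = 18 ≡ 5 = α_3. Error position i = 3.
  Consistency check: S_2/S_1 = 10·7 = 70 ≡ 5 = α_err ✓ (single-error assumption holds).
Step 4: error magnitude e = S_0/v_3 = S_0·∏_{j≠3}(α_3 − α_j) = 3·6 = 18 ≡ 5 (mod 13).
Step 5: correct position 3: c_3 = r_3 − e = 7 − 5 ≡ 2 (mod 13). Hence c = [9, 7, 2, 10, 6].
  Check: interpolating c through the α_i gives m(x) = 8 + 4·x (degree < 2) with m(α_i) = c_i for every i, so c is indeed a codeword.


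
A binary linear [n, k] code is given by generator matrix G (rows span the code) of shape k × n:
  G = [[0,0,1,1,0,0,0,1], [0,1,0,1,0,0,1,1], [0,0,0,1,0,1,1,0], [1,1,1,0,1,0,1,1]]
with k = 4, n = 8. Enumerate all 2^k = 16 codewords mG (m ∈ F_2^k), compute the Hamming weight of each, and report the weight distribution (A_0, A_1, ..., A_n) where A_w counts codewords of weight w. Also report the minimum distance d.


Weight distribution: A_0 = 1, A_3 = 5, A_4 = 5, A_5 = 2, A_6 = 2, A_7 = 1. Minimum distance d = 3.

Enumerate all 2^4 = 16 messages m ∈ F_2^4.
For each, compute codeword c = mG in F_2^8, then tally its weight.
  m = 0000 → c = 00000000, weight = 0.
  m = 1000 → c = 00110001, weight = 3.
  m = 0100 → c = 01010011, weight = 4.
  m = 1100 → c = 01100010, weight = 3.
  m = 0010 → c = 00010110, weight = 3.
  m = 1010 → c = 00100111, weight = 4.
  m = 0110 → c = 01000101, weight = 3.
  m = 1110 → c = 01110100, weight = 4.
  m = 0001 → c = 11101011, weight = 6.
  m = 1001 → c = 11011010, weight = 5.
  m = 0101 → c = 10111000, weight = 4.
  m = 1101 → c = 10001001, weight = 3.
  m = 0011 → c = 11111101, weight = 7.
  m = 1011 → c = 11001100, weight = 4.
  m = 0111 → c = 10101110, weight = 5.
  m = 1111 → c = 10011111, weight = 6.
Tally weights:
  weight 0: 1 codewords.
  weight 3: 5 codewords.
  weight 4: 5 codewords.
  weight 5: 2 codewords.
  weight 6: 2 codewords.
  weight 7: 1 codewords.
Minimum distance d = smallest w > 0 with A_w > 0 = 3.
Sanity: Σ A_w = 16 = 2^4 = 16 ✓.


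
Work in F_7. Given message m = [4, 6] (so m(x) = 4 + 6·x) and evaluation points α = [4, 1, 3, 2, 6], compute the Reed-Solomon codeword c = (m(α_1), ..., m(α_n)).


c = [0, 3, 1, 2, 5]

Message polynomial: m(x) = 4 + 6·x (mod 7).
For each evaluation point α_i, compute m(α_i) mod 7:
  α_1 = 4: Horner steps 6 → 0, so m(4) = 0.
  α_2 = 1: Horner steps 6 → 3, so m(1) = 3.
  α_3 = 3: Horner steps 6 → 1, so m(3) = 1.
  α_4 = 2: Horner steps 6 → 2, so m(2) = 2.
  α_5 = 6: Horner steps 6 → 5, so m(6) = 5.
Codeword c = [0, 3, 1, 2, 5] ∈ F_7^5.


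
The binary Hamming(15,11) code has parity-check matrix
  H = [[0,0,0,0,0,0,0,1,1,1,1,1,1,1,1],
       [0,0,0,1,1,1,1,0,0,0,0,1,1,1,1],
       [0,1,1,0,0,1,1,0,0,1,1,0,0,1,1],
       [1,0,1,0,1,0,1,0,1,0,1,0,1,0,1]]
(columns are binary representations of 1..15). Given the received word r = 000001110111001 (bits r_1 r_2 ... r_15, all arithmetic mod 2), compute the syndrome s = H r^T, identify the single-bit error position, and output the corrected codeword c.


s = (1, 0, 1, 1)^T, error position = 11, corrected codeword c = 000001110101001

Compute s = H r^T mod 2 one row at a time:
  s_1 = 1 + 0 + 1 + 1 + 1 + 0 + 0 + 1 = 5 ≡ 1 (mod 2).
  s_2 = 0 + 0 + 1 + 1 + 1 + 0 + 0 + 1 = 4 ≡ 0 (mod 2).
  s_3 = 0 + 0 + 1 + 1 + 1 + 1 + 0 + 1 = 5 ≡ 1 (mod 2).
  s_4 = 0 + 0 + 0 + 1 + 0 + 1 + 0 + 1 = 3 ≡ 1 (mod 2).
s = (1, 0, 1, 1)^T — this equals column 11 of H (binary 1011), so error is at position 11.
Correct: flip bit 11 of r = 000001110111001 to get c = 000001110101001.


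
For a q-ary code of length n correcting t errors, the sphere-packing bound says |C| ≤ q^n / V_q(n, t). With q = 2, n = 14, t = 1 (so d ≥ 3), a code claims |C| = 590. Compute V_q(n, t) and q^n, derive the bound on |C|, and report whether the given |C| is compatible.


V_q(n, t) = 15, q^n = 16384, Hamming bound = 1092, |C| = 590 ≤ bound (satisfied).

Step 1: Compute V_q(n, t) = Σ_{j=0}^1 C(n, j) (q−1)^j.
  j = 0: C(14,0)·(1)^0 = 1·1 = 1.
  j = 1: C(14,1)·(1)^1 = 14·1 = 14.
  V_q(n, t) = 1 + 14 = 15.
Step 2: q^n = 2^14 = 16384.
Step 3: Hamming bound ⌊q^n / V_q(n,t)⌋ = ⌊16384/15⌋ = 1092.
Step 4: Compare |C| = 590 to 1092: satisfied.
The claimed |C| lies below the Hamming bound.


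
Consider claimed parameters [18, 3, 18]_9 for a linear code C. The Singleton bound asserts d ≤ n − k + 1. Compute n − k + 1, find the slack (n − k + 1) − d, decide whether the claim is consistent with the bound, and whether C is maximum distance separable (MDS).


Singleton RHS = n − k + 1 = 16, slack = -2, bound violated (no such code; not MDS).

Singleton bound: d ≤ n − k + 1.
Here n = 18, k = 3, so n − k + 1 = 16.
Given d = 18, check d ≤ 16: NO.
Slack = (n − k + 1) − d = -2.
The slack is negative: d = 18 exceeds n − k + 1 = 16 by 2, so the Singleton bound is violated and no linear [18, 3, 18]_9 code can exist. In particular it is not MDS (MDS requires d = n − k + 1 exactly).
Description: the claimed parameters are [18, 3, 18]_9; such a code would be impossible (violates the Singleton bound).


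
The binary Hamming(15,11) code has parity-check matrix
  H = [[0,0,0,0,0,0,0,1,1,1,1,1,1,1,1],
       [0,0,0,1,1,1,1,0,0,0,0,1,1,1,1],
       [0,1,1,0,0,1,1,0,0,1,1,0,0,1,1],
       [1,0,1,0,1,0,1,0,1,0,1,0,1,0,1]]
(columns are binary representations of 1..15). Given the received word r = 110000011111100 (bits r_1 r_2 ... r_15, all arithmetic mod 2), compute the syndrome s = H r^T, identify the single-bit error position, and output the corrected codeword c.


s = (0, 0, 1, 0)^T, error position = 2, corrected codeword c = 100000011111100

Compute s = H r^T mod 2 one row at a time:
  s_1 = 1 + 1 + 1 + 1 + 1 + 1 + 0 + 0 = 6 ≡ 0 (mod 2).
  s_2 = 0 + 0 + 0 + 0 + 1 + 1 + 0 + 0 = 2 ≡ 0 (mod 2).
  s_3 = 1 + 0 + 0 + 0 + 1 + 1 + 0 + 0 = 3 ≡ 1 (mod 2).
  s_4 = 1 + 0 + 0 + 0 + 1 + 1 + 1 + 0 = 4 ≡ 0 (mod 2).
s = (0, 0, 1, 0)^T — this equals column 2 of H (binary 0010), so error is at position 2.
Correct: flip bit 2 of r = 110000011111100 to get c = 100000011111100.


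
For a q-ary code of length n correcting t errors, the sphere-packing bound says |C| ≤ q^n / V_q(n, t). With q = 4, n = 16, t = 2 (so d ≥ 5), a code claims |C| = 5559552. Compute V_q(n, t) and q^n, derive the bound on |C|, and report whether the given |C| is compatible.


V_q(n, t) = 1129, q^n = 4294967296, Hamming bound = 3804222, |C| = 5559552 > bound (violated).

Step 1: Compute V_q(n, t) = Σ_{j=0}^2 C(n, j) (q−1)^j.
  j = 0: C(16,0)·(3)^0 = 1·1 = 1.
  j = 1: C(16,1)·(3)^1 = 16·3 = 48.
  j = 2: C(16,2)·(3)^2 = 120·9 = 1080.
  V_q(n, t) = 1 + 48 + 1080 = 1129.
Step 2: q^n = 4^16 = 4294967296.
Step 3: Hamming bound ⌊q^n / V_q(n,t)⌋ = ⌊4294967296/1129⌋ = 3804222.
Step 4: Compare |C| = 5559552 to 3804222: violated.
The claimed |C| lies above the Hamming bound, so no 4-ary code of length 16 with d ≥ 5 can have 5559552 codewords.


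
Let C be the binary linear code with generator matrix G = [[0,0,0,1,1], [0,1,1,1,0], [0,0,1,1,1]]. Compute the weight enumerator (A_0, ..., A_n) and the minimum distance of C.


Weight distribution: A_0 = 1, A_1 = 1, A_2 = 3, A_3 = 3. Minimum distance d = 1.

Enumerate all 2^3 = 8 messages m ∈ F_2^3.
For each, compute codeword c = mG in F_2^5, then tally its weight.
  m = 000 → c = 00000, weight = 0.
  m = 100 → c = 00011, weight = 2.
  m = 010 → c = 01110, weight = 3.
  m = 110 → c = 01101, weight = 3.
  m = 001 → c = 00111, weight = 3.
  m = 101 → c = 00100, weight = 1.
  m = 011 → c = 01001, weight = 2.
  m = 111 → c = 01010, weight = 2.
Tally weights:
  weight 0: 1 codewords.
  weight 1: 1 codewords.
  weight 2: 3 codewords.
  weight 3: 3 codewords.
Minimum distance d = smallest w > 0 with A_w > 0 = 1.
Sanity: Σ A_w = 8 = 2^3 = 8 ✓.


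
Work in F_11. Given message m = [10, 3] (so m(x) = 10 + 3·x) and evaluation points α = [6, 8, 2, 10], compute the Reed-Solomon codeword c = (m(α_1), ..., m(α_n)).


c = [6, 1, 5, 7]

Message polynomial: m(x) = 10 + 3·x (mod 11).
For each evaluation point α_i, compute m(α_i) mod 11:
  α_1 = 6: Horner steps 3 → 6, so m(6) = 6.
  α_2 = 8: Horner steps 3 → 1, so m(8) = 1.
  α_3 = 2: Horner steps 3 → 5, so m(2) = 5.
  α_4 = 10: Horner steps 3 → 7, so m(10) = 7.
Codeword c = [6, 1, 5, 7] ∈ F_11^4.


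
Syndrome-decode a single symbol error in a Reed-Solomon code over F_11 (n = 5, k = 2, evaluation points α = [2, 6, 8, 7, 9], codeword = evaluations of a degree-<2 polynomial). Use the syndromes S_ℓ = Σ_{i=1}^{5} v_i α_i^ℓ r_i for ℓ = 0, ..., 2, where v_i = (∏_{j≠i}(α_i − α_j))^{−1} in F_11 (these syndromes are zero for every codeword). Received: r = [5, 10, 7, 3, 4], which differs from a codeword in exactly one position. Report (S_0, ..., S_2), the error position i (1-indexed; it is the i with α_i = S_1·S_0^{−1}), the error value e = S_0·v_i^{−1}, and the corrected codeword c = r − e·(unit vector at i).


S = (9, 4, 3), error at position 5, error magnitude e = 4, c = [5, 10, 7, 3, 0].

Step 1: column multipliers v_i = (∏_{j≠i}(α_i − α_j))^{−1} mod 11.
  i = 1 (α = 2): (2−6)(2−8)(2−7)(2−9) = (−4)·(−6)·(−5)·(−7) = 840 ≡ 4, so v_1 = 4^{−1} = 3 (mod 11).
  i = 2 (α = 6): (6−2)(6−8)(6−7)(6−9) = 4·(−2)·(−1)·(−3) = −24 ≡ 9, so v_2 = 9^{−1} = 5 (mod 11).
  i = 3 (α = 8): (8−2)(8−6)(8−7)(8−9) = 6·2·1·(−1) = −12 ≡ 10, so v_3 = 10^{−1} = 10 (mod 11).
  i = 4 (α = 7): (7−2)(7−6)(7−8)(7−9) = 5·1·(−1)·(−2) = 10 ≡ 10, so v_4 = 10^{−1} = 10 (mod 11).
  i = 5 (α = 9): (9−2)(9−6)(9−8)(9−7) = 7·3·1·2 = 42 ≡ 9, so v_5 = 9^{−1} = 5 (mod 11).
  v = [3, 5, 10, 10, 5].
Step 2: syndromes of r = [5, 10, 7, 3, 4] (all sums mod 11).
  S_0 = Σ v_i r_i = 3·5 + 5·10 + 10·7 + 10·3 + 5·4 = 185 ≡ 9.
  S_1 = Σ v_i α_i r_i = 3·2·5 + 5·6·10 + 10·8·7 + 10·7·3 + 5·9·4 = 1280 ≡ 4.
  α_i^2 mod 11 = [4, 3, 9, 5, 4].
  S_2 = Σ v_i α_i^2 r_i = 3·4·5 + 5·3·10 + 10·9·7 + 10·5·3 + 5·4·4 = 1070 ≡ 3.
  S = (9, 4, 3) ≠ 0, so r is not a codeword (an error is present).
Step 3: locate the error. For a single error e at position i, S_ℓ = v_i·e·α_i^ℓ, so α_err = S_1/S_0.
  S_0^{−1} = 9^{−1} = 5 (mod 11), so α_err = 4·5 = 20 ≡ 9 = α_5. Error position i = 5.
  Consistency check: S_2/S_1 = 3·3 = 9 ≡ 9 = α_err ✓ (single-error assumption holds).
Step 4: error magnitude e = S_0/v_5 = S_0·∏_{j≠5}(α_5 − α_j) = 9·9 = 81 ≡ 4 (mod 11).
Step 5: correct position 5: c_5 = r_5 − e = 4 − 4 ≡ 0 (mod 11). Hence c = [5, 10, 7, 3, 0].
  Check: interpolating c through the α_i gives m(x) = 8 + 4·x (degree < 2) with m(α_i) = c_i for every i, so c is indeed a codeword.


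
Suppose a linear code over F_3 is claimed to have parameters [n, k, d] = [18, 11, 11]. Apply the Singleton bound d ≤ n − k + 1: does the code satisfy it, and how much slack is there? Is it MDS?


Singleton RHS = n − k + 1 = 8, slack = -3, bound violated (no such code; not MDS).

Singleton bound: d ≤ n − k + 1.
Here n = 18, k = 11, so n − k + 1 = 8.
Given d = 11, check d ≤ 8: NO.
Slack = (n − k + 1) − d = -3.
The slack is negative: d = 11 exceeds n − k + 1 = 8 by 3, so the Singleton bound is violated and no linear [18, 11, 11]_3 code can exist. In particular it is not MDS (MDS requires d = n − k + 1 exactly).
Description: the claimed parameters are [18, 11, 11]_3; such a code would be impossible (violates the Singleton bound).


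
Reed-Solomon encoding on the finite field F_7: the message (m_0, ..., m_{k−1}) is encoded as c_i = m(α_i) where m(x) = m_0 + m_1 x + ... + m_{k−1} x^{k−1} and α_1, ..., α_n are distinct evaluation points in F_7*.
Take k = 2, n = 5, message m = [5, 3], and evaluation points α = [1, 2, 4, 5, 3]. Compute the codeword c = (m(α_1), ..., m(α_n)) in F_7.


c = [1, 4, 3, 6, 0]

Message polynomial: m(x) = 5 + 3·x (mod 7).
For each evaluation point α_i, compute m(α_i) mod 7:
  α_1 = 1: Horner steps 3 → 1, so m(1) = 1.
  α_2 = 2: Horner steps 3 → 4, so m(2) = 4.
  α_3 = 4: Horner steps 3 → 3, so m(4) = 3.
  α_4 = 5: Horner steps 3 → 6, so m(5) = 6.
  α_5 = 3: Horner steps 3 → 0, so m(3) = 0.
Codeword c = [1, 4, 3, 6, 0] ∈ F_7^5.


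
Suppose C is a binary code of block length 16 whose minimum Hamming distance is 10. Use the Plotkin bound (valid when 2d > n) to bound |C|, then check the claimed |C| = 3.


Plotkin bound M ≤ 4; given |C| = 3 ≤ bound (satisfied).

Check applicability: 2d = 20, n = 16.
2d − n = 4 > 0, so Plotkin applies.
Compute d/(2d−n) = 10/4 ≈ 2.5000.
⌊d/(2d−n)⌋ = 2.
Plotkin bound: M ≤ 2·2 = 4.
Given |C| = 3, check: satisfied.
This |C| is below the Plotkin bound.


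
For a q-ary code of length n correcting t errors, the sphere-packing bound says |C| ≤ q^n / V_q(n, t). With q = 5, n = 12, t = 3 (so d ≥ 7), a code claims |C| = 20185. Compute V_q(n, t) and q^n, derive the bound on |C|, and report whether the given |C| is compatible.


V_q(n, t) = 15185, q^n = 244140625, Hamming bound = 16077, |C| = 20185 > bound (violated).

Step 1: Compute V_q(n, t) = Σ_{j=0}^3 C(n, j) (q−1)^j.
  j = 0: C(12,0)·(4)^0 = 1·1 = 1.
  j = 1: C(12,1)·(4)^1 = 12·4 = 48.
  j = 2: C(12,2)·(4)^2 = 66·16 = 1056.
  j = 3: C(12,3)·(4)^3 = 220·64 = 14080.
  V_q(n, t) = 1 + 48 + 1056 + 14080 = 15185.
Step 2: q^n = 5^12 = 244140625.
Step 3: Hamming bound ⌊q^n / V_q(n,t)⌋ = ⌊244140625/15185⌋ = 16077.
Step 4: Compare |C| = 20185 to 16077: violated.
The claimed |C| lies above the Hamming bound, so no 5-ary code of length 12 with d ≥ 7 can have 20185 codewords.


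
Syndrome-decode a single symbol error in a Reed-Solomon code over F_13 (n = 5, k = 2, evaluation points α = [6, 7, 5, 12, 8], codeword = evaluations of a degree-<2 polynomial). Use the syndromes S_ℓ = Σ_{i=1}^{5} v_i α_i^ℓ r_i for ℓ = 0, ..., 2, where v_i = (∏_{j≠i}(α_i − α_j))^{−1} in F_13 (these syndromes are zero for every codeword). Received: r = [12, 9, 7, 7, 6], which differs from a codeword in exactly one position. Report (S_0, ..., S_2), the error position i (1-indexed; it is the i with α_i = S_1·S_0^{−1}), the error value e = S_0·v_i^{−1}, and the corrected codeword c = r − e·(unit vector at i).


S = (6, 4, 7), error at position 3, error magnitude e = 5, c = [12, 9, 2, 7, 6].

Step 1: column multipliers v_i = (∏_{j≠i}(α_i − α_j))^{−1} mod 13.
  i = 1 (α = 6): (6−7)(6−5)(6−12)(6−8) = (−1)·1·(−6)·(−2) = −12 ≡ 1, so v_1 = 1^{−1} = 1 (mod 13).
  i = 2 (α = 7): (7−6)(7−5)(7−12)(7−8) = 1·2·(−5)·(−1) = 10 ≡ 10, so v_2 = 10^{−1} = 4 (mod 13).
  i = 3 (α = 5): (5−6)(5−7)(5−12)(5−8) = (−1)·(−2)·(−7)·(−3) = 42 ≡ 3, so v_3 = 3^{−1} = 9 (mod 13).
  i = 4 (α = 12): (12−6)(12−7)(12−5)(12−8) = 6·5·7·4 = 840 ≡ 8, so v_4 = 8^{−1} = 5 (mod 13).
  i = 5 (α = 8): (8−6)(8−7)(8−5)(8−12) = 2·1·3·(−4) = −24 ≡ 2, so v_5 = 2^{−1} = 7 (mod 13).
  v = [1, 4, 9, 5, 7].
Step 2: syndromes of r = [12, 9, 7, 7, 6] (all sums mod 13).
  S_0 = Σ v_i r_i = 1·12 + 4·9 + 9·7 + 5·7 + 7·6 = 188 ≡ 6.
  S_1 = Σ v_i α_i r_i = 1·6·12 + 4·7·9 + 9·5·7 + 5·12·7 + 7·8·6 = 1395 ≡ 4.
  α_i^2 mod 13 = [10, 10, 12, 1, 12].
  S_2 = Σ v_i α_i^2 r_i = 1·10·12 + 4·10·9 + 9·12·7 + 5·1·7 + 7·12·6 = 1775 ≡ 7.
  S = (6, 4, 7) ≠ 0, so r is not a codeword (an error is present).
Step 3: locate the error. For a single error e at position i, S_ℓ = v_i·e·α_i^ℓ, so α_err = S_1/S_0.
  S_0^{−1} = 6^{−1} = 11 (mod 13), so α_err = 4·11 = 44 ≡ 5 = α_3. Error position i = 3.
  Consistency check: S_2/S_1 = 7·10 = 70 ≡ 5 = α_err ✓ (single-error assumption holds).
Step 4: error magnitude e = S_0/v_3 = S_0·∏_{j≠3}(α_3 − α_j) = 6·3 = 18 ≡ 5 (mod 13).
Step 5: correct position 3: c_3 = r_3 − e = 7 − 5 ≡ 2 (mod 13). Hence c = [12, 9, 2, 7, 6].
  Check: interpolating c through the α_i gives m(x) = 4 + 10·x (degree < 2) with m(α_i) = c_i for every i, so c is indeed a codeword.


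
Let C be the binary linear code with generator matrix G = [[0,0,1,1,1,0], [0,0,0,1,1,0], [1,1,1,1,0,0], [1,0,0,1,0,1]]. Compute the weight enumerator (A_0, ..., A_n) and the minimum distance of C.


Weight distribution: A_0 = 1, A_1 = 1, A_2 = 2, A_3 = 6, A_4 = 5, A_5 = 1. Minimum distance d = 1.

Enumerate all 2^4 = 16 messages m ∈ F_2^4.
For each, compute codeword c = mG in F_2^6, then tally its weight.
  m = 0000 → c = 000000, weight = 0.
  m = 1000 → c = 001110, weight = 3.
  m = 0100 → c = 000110, weight = 2.
  m = 1100 → c = 001000, weight = 1.
  m = 0010 → c = 111100, weight = 4.
  m = 1010 → c = 110010, weight = 3.
  m = 0110 → c = 111010, weight = 4.
  m = 1110 → c = 110100, weight = 3.
  m = 0001 → c = 100101, weight = 3.
  m = 1001 → c = 101011, weight = 4.
  m = 0101 → c = 100011, weight = 3.
  m = 1101 → c = 101101, weight = 4.
  m = 0011 → c = 011001, weight = 3.
  m = 1011 → c = 010111, weight = 4.
  m = 0111 → c = 011111, weight = 5.
  m = 1111 → c = 010001, weight = 2.
Tally weights:
  weight 0: 1 codewords.
  weight 1: 1 codewords.
  weight 2: 2 codewords.
  weight 3: 6 codewords.
  weight 4: 5 codewords.
  weight 5: 1 codewords.
Minimum distance d = smallest w > 0 with A_w > 0 = 1.
Sanity: Σ A_w = 16 = 2^4 = 16 ✓.


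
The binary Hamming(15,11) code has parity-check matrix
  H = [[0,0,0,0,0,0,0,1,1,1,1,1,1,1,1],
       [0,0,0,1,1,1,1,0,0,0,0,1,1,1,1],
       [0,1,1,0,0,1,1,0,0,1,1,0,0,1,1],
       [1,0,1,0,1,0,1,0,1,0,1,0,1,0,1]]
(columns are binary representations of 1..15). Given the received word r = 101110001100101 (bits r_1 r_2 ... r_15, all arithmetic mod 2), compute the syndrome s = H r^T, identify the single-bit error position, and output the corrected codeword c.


s = (0, 0, 1, 0)^T, error position = 2, corrected codeword c = 111110001100101

Compute s = H r^T mod 2 one row at a time:
  s_1 = 0 + 1 + 1 + 0 + 0 + 1 + 0 + 1 = 4 ≡ 0 (mod 2).
  s_2 = 1 + 1 + 0 + 0 + 0 + 1 + 0 + 1 = 4 ≡ 0 (mod 2).
  s_3 = 0 + 1 + 0 + 0 + 1 + 0 + 0 + 1 = 3 ≡ 1 (mod 2).
  s_4 = 1 + 1 + 1 + 0 + 1 + 0 + 1 + 1 = 6 ≡ 0 (mod 2).
s = (0, 0, 1, 0)^T — this equals column 2 of H (binary 0010), so error is at position 2.
Correct: flip bit 2 of r = 101110001100101 to get c = 111110001100101.


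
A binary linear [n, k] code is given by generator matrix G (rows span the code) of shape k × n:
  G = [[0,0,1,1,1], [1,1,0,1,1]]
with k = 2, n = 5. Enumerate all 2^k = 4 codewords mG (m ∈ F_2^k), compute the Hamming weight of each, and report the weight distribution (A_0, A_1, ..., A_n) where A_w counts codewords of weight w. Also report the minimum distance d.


Weight distribution: A_0 = 1, A_3 = 2, A_4 = 1. Minimum distance d = 3.

Enumerate all 2^2 = 4 messages m ∈ F_2^2.
For each, compute codeword c = mG in F_2^5, then tally its weight.
  m = 00 → c = 00000, weight = 0.
  m = 10 → c = 00111, weight = 3.
  m = 01 → c = 11011, weight = 4.
  m = 11 → c = 11100, weight = 3.
Tally weights:
  weight 0: 1 codewords.
  weight 3: 2 codewords.
  weight 4: 1 codewords.
Minimum distance d = smallest w > 0 with A_w > 0 = 3.
Sanity: Σ A_w = 4 = 2^2 = 4 ✓.
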